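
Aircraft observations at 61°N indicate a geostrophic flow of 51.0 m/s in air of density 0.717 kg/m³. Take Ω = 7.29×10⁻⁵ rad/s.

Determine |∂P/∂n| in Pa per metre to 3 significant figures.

4.66×10⁻³ Pa/m

Coriolis parameter at 61°N:
f = 2Ω sin φ = 2 × 7.29×10⁻⁵ × sin 61° = 1.28×10⁻⁴ s⁻¹
Geostrophic balance rearranged: |∂P/∂n| = f ρ V_g
|∂P/∂n| = 1.28×10⁻⁴ × 0.717 × 51.0 = 4.66×10⁻³ Pa/m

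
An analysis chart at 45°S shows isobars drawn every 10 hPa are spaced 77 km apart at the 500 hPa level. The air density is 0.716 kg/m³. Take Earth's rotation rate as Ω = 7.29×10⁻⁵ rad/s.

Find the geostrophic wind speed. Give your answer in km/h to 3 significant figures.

633 km/h

Coriolis parameter at 45°S:
f = 2Ω sin φ = 2 × 7.29×10⁻⁵ × sin 45° = 1.03×10⁻⁴ s⁻¹
Pressure gradient: |∂P/∂n| = 1000 Pa / 77000 m = 1.30×10⁻² Pa/m
Geostrophic balance (pressure-gradient force = Coriolis force):
V_g = (1/(fρ)) |∂P/∂n| = 1.30×10⁻² / (1.03×10⁻⁴ × 0.716) = 176 m/s
Converting: 176 m/s × 3.6 = 633 km/h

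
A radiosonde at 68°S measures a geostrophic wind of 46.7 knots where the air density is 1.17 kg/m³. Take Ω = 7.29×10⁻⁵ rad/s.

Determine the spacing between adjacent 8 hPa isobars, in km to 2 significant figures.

210 km

Coriolis parameter at 68°S:
f = 2Ω sin φ = 2 × 7.29×10⁻⁵ × sin 68° = 1.35×10⁻⁴ s⁻¹
Wind speed in SI: 46.7 knots = 24.0 m/s
Geostrophic balance rearranged: |∂P/∂n| = f ρ V_g
|∂P/∂n| = 1.35×10⁻⁴ × 1.17 × 24.0 = 3.80×10⁻³ Pa/m
Isobar spacing: Δn = ΔP/|∂P/∂n| = 800 Pa / 3.80×10⁻³ Pa/m = 210536 m ≈ 210 km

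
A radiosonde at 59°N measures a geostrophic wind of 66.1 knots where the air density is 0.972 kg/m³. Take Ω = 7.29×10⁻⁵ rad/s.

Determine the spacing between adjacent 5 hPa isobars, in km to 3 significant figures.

Coriolis parameter at 59°N:
f = 2Ω sin φ = 2 × 7.29×10⁻⁵ × sin 59° = 1.25×10⁻⁴ s⁻¹
Wind speed in SI: 66.1 knots = 34.0 m/s
Geostrophic balance rearranged: |∂P/∂n| = f ρ V_g
|∂P/∂n| = 1.25×10⁻⁴ × 0.972 × 34.0 = 4.13×10⁻³ Pa/m
Isobar spacing: Δn = ΔP/|∂P/∂n| = 500 Pa / 4.13×10⁻³ Pa/m = 121043 m ≈ 121 km

121 km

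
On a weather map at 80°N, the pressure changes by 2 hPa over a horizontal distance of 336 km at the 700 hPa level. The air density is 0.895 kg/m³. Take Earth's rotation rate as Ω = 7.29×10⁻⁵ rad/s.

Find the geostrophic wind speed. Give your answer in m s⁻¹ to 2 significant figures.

Coriolis parameter at 80°N:
f = 2Ω sin φ = 2 × 7.29×10⁻⁵ × sin 80° = 1.44×10⁻⁴ s⁻¹
Pressure gradient: |∂P/∂n| = 200 Pa / 336000 m = 5.95×10⁻⁴ Pa/m
Geostrophic balance (pressure-gradient force = Coriolis force):
V_g = (1/(fρ)) |∂P/∂n| = 5.95×10⁻⁴ / (1.44×10⁻⁴ × 0.895) = 4.63 m/s

4.6 m s⁻¹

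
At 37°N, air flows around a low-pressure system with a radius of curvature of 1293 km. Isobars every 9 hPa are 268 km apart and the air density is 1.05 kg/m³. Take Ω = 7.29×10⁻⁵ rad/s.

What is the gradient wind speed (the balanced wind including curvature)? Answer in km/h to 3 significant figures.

Coriolis parameter at 37°N:
f = 2Ω sin φ = 2 × 7.29×10⁻⁵ × sin 37° = 8.77×10⁻⁵ s⁻¹
Pressure gradient: |∂P/∂n| = 900 Pa / 268000 m = 3.36×10⁻³ Pa/m
Geostrophic speed: V_g = |∂P/∂n|/(fρ) = 3.36×10⁻³/(8.77×10⁻⁵ × 1.05) = 36.5 m/s
Around a low, centrifugal force acts outward with Coriolis, so pressure-gradient force balances both:
(1/ρ)|∂P/∂n| = fV + V²/R  →  V² + fR·V − fR·V_g = 0
With fR = 8.77×10⁻⁵ × 1293×10³ m = 113 m/s:
V = [−fR + √((fR)² + 4 fR V_g)]/2 = [−113 + √(113² + 4×113×36.5)]/2 = 29 m/s
Subgeostrophic (V < V_g = 36.5 m/s), as expected around a low.
Converting: 29 m/s × 3.6 = 104 km/h

104 km/h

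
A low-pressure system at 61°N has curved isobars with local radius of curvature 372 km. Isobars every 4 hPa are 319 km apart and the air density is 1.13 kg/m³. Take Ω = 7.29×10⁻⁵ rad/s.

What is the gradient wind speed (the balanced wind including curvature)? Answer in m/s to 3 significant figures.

7.51 m/s

Coriolis parameter at 61°N:
f = 2Ω sin φ = 2 × 7.29×10⁻⁵ × sin 61° = 1.28×10⁻⁴ s⁻¹
Pressure gradient: |∂P/∂n| = 400 Pa / 319000 m = 1.25×10⁻³ Pa/m
Geostrophic speed: V_g = |∂P/∂n|/(fρ) = 1.25×10⁻³/(1.28×10⁻⁴ × 1.13) = 8.70 m/s
Around a low, centrifugal force acts outward with Coriolis, so pressure-gradient force balances both:
(1/ρ)|∂P/∂n| = fV + V²/R  →  V² + fR·V − fR·V_g = 0
With fR = 1.28×10⁻⁴ × 372×10³ m = 47.4 m/s:
V = [−fR + √((fR)² + 4 fR V_g)]/2 = [−47.4 + √(47.4² + 4×47.4×8.7)]/2 = 7.51 m/s
Subgeostrophic (V < V_g = 8.7 m/s), as expected around a low.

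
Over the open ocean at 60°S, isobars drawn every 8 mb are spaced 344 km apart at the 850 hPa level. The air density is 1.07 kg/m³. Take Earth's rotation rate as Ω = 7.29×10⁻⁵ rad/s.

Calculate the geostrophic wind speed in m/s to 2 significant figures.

17 m/s

Coriolis parameter at 60°S:
f = 2Ω sin φ = 2 × 7.29×10⁻⁵ × sin 60° = 1.26×10⁻⁴ s⁻¹
Pressure gradient: |∂P/∂n| = 800 Pa / 344000 m = 2.33×10⁻³ Pa/m
Geostrophic balance (pressure-gradient force = Coriolis force):
V_g = (1/(fρ)) |∂P/∂n| = 2.33×10⁻³ / (1.26×10⁻⁴ × 1.07) = 17.2 m/s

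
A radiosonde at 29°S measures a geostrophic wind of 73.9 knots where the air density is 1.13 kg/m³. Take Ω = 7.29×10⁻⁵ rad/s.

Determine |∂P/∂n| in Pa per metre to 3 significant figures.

Coriolis parameter at 29°S:
f = 2Ω sin φ = 2 × 7.29×10⁻⁵ × sin 29° = 7.07×10⁻⁵ s⁻¹
Wind speed in SI: 73.9 knots = 38.0 m/s
Geostrophic balance rearranged: |∂P/∂n| = f ρ V_g
|∂P/∂n| = 7.07×10⁻⁵ × 1.13 × 38.0 = 3.04×10⁻³ Pa/m

3.04×10⁻³ Pa/m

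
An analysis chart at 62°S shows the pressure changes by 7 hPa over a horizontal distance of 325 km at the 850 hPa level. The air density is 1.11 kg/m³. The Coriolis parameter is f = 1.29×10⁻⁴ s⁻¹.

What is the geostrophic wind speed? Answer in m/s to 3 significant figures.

Pressure gradient: |∂P/∂n| = 700 Pa / 325000 m = 2.15×10⁻³ Pa/m
Geostrophic balance (pressure-gradient force = Coriolis force):
V_g = (1/(fρ)) |∂P/∂n| = 2.15×10⁻³ / (1.29×10⁻⁴ × 1.11) = 15.0 m/s

15.0 m/s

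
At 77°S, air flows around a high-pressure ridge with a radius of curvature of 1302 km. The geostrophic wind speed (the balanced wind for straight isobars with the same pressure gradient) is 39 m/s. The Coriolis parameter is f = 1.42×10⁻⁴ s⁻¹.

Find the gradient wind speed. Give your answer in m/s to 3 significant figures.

Around a high, pressure-gradient force acts outward with centrifugal, so Coriolis balances both:
fV = (1/ρ)|∂P/∂n| + V²/R  →  V² − fR·V + fR·V_g = 0
With fR = 1.42×10⁻⁴ × 1302×10³ m = 185 m/s:
V = [fR − √((fR)² − 4 fR V_g)]/2 = [185 − √(185² − 4×185×39)]/2 = 55.9 m/s
Supergeostrophic (V > V_g = 39 m/s), as expected around a high.

55.9 m/s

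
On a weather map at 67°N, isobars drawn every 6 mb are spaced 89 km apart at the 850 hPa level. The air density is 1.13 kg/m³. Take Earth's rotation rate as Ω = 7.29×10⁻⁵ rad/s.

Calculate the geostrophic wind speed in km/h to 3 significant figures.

160 km/h

Coriolis parameter at 67°N:
f = 2Ω sin φ = 2 × 7.29×10⁻⁵ × sin 67° = 1.34×10⁻⁴ s⁻¹
Pressure gradient: |∂P/∂n| = 600 Pa / 89000 m = 6.74×10⁻³ Pa/m
Geostrophic balance (pressure-gradient force = Coriolis force):
V_g = (1/(fρ)) |∂P/∂n| = 6.74×10⁻³ / (1.34×10⁻⁴ × 1.13) = 44.5 m/s
Converting: 44.5 m/s × 3.6 = 160 km/h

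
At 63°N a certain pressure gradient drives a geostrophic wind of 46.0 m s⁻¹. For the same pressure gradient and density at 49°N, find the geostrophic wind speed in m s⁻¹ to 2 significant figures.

54 m s⁻¹

With the same pressure gradient and density, V_g ∝ 1/f ∝ 1/sin φ.
V₂ = V₁ · sin φ₁ / sin φ₂ = 46.0 × sin 63° / sin 49°
V₂ = 46.0 × 0.8910/0.7547 = 54 m s⁻¹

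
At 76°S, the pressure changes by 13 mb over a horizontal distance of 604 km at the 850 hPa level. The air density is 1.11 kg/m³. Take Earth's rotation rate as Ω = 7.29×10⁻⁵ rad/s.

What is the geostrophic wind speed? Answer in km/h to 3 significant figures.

49.3 km/h

Coriolis parameter at 76°S:
f = 2Ω sin φ = 2 × 7.29×10⁻⁵ × sin 76° = 1.41×10⁻⁴ s⁻¹
Pressure gradient: |∂P/∂n| = 1300 Pa / 604000 m = 2.15×10⁻³ Pa/m
Geostrophic balance (pressure-gradient force = Coriolis force):
V_g = (1/(fρ)) |∂P/∂n| = 2.15×10⁻³ / (1.41×10⁻⁴ × 1.11) = 13.7 m/s
Converting: 13.7 m/s × 3.6 = 49.3 km/h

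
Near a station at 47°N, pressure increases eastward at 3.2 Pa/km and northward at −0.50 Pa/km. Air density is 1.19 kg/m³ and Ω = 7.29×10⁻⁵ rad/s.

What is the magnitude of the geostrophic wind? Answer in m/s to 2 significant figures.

Coriolis parameter at 47°N:
f = 2Ω sin φ = 2 × 7.29×10⁻⁵ × sin 47° = 1.07×10⁻⁴ s⁻¹
Component geostrophic relations (x east, y north):
u_g = −(1/(fρ)) ∂P/∂y,  v_g = (1/(fρ)) ∂P/∂x
u_g = −(−0.50×10⁻³)/(1.07×10⁻⁴ × 1.19) = 3.94 m/s;  v_g = (3.2×10⁻³)/(1.07×10⁻⁴ × 1.19) = 25.2 m/s
|V_g| = √(u_g² + v_g²) = 25.5 m/s

26 m/s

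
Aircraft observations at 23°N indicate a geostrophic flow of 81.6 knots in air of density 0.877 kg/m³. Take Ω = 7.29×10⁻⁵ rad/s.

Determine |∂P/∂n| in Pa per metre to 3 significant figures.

Coriolis parameter at 23°N:
f = 2Ω sin φ = 2 × 7.29×10⁻⁵ × sin 23° = 5.70×10⁻⁵ s⁻¹
Wind speed in SI: 81.6 knots = 42.0 m/s
Geostrophic balance rearranged: |∂P/∂n| = f ρ V_g
|∂P/∂n| = 5.70×10⁻⁵ × 0.877 × 42.0 = 2.10×10⁻³ Pa/m

2.10×10⁻³ Pa/m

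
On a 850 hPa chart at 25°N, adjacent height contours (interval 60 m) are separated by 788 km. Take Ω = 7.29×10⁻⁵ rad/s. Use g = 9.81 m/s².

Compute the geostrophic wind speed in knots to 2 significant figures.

Coriolis parameter at 25°N:
f = 2Ω sin φ = 2 × 7.29×10⁻⁵ × sin 25° = 6.16×10⁻⁵ s⁻¹
Height gradient: |∂Z/∂n| = 60 m / 788000 m = 7.61×10⁻⁵
On a pressure surface, geostrophic balance gives V_g = (g/f)|∂Z/∂n|:
V_g = 9.81 × 7.61×10⁻⁵ / 6.16×10⁻⁵ = 12.1 m/s
Converting: 12.1 m/s × 1.944 = 24 knots

24 knots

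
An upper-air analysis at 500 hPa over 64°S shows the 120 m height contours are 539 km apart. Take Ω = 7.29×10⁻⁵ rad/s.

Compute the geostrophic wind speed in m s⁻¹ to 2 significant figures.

Coriolis parameter at 64°S:
f = 2Ω sin φ = 2 × 7.29×10⁻⁵ × sin 64° = 1.31×10⁻⁴ s⁻¹
Height gradient: |∂Z/∂n| = 120 m / 539000 m = 2.23×10⁻⁴
On a pressure surface, geostrophic balance gives V_g = (g/f)|∂Z/∂n|:
V_g = 9.81 × 2.23×10⁻⁴ / 1.31×10⁻⁴ = 16.7 m/s

17 m s⁻¹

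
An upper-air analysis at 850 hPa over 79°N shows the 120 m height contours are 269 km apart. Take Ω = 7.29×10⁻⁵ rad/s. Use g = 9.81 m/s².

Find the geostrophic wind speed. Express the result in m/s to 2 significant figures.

Coriolis parameter at 79°N:
f = 2Ω sin φ = 2 × 7.29×10⁻⁵ × sin 79° = 1.43×10⁻⁴ s⁻¹
Height gradient: |∂Z/∂n| = 120 m / 269000 m = 4.46×10⁻⁴
On a pressure surface, geostrophic balance gives V_g = (g/f)|∂Z/∂n|:
V_g = 9.81 × 4.46×10⁻⁴ / 1.43×10⁻⁴ = 30.6 m/s

31 m/s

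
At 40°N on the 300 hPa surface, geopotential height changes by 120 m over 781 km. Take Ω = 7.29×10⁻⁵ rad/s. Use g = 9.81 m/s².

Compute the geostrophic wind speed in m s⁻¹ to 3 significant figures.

16.1 m s⁻¹

Coriolis parameter at 40°N:
f = 2Ω sin φ = 2 × 7.29×10⁻⁵ × sin 40° = 9.37×10⁻⁵ s⁻¹
Height gradient: |∂Z/∂n| = 120 m / 781000 m = 1.54×10⁻⁴
On a pressure surface, geostrophic balance gives V_g = (g/f)|∂Z/∂n|:
V_g = 9.81 × 1.54×10⁻⁴ / 9.37×10⁻⁵ = 16.1 m/s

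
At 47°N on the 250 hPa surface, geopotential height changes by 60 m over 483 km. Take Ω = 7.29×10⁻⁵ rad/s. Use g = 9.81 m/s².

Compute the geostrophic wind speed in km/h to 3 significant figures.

Coriolis parameter at 47°N:
f = 2Ω sin φ = 2 × 7.29×10⁻⁵ × sin 47° = 1.07×10⁻⁴ s⁻¹
Height gradient: |∂Z/∂n| = 60 m / 483000 m = 1.24×10⁻⁴
On a pressure surface, geostrophic balance gives V_g = (g/f)|∂Z/∂n|:
V_g = 9.81 × 1.24×10⁻⁴ / 1.07×10⁻⁴ = 11.4 m/s
Converting: 11.4 m/s × 3.6 = 41.1 km/h

41.1 km/h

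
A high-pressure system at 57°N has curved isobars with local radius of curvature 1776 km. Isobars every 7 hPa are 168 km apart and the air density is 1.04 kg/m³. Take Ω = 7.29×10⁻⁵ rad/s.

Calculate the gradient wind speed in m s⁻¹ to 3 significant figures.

40.2 m s⁻¹

Coriolis parameter at 57°N:
f = 2Ω sin φ = 2 × 7.29×10⁻⁵ × sin 57° = 1.22×10⁻⁴ s⁻¹
Pressure gradient: |∂P/∂n| = 700 Pa / 168000 m = 4.17×10⁻³ Pa/m
Geostrophic speed: V_g = |∂P/∂n|/(fρ) = 4.17×10⁻³/(1.22×10⁻⁴ × 1.04) = 32.8 m/s
Around a high, pressure-gradient force acts outward with centrifugal, so Coriolis balances both:
fV = (1/ρ)|∂P/∂n| + V²/R  →  V² − fR·V + fR·V_g = 0
With fR = 1.22×10⁻⁴ × 1776×10³ m = 217 m/s:
V = [fR − √((fR)² − 4 fR V_g)]/2 = [217 − √(217² − 4×217×32.8)]/2 = 40.2 m/s
Supergeostrophic (V > V_g = 32.8 m/s), as expected around a high.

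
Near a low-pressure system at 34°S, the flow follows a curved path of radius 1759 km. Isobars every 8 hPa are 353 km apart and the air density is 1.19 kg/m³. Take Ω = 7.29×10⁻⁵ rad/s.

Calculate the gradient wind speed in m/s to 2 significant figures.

20 m/s

Coriolis parameter at 34°S:
f = 2Ω sin φ = 2 × 7.29×10⁻⁵ × sin 34° = 8.15×10⁻⁵ s⁻¹
Pressure gradient: |∂P/∂n| = 800 Pa / 353000 m = 2.27×10⁻³ Pa/m
Geostrophic speed: V_g = |∂P/∂n|/(fρ) = 2.27×10⁻³/(8.15×10⁻⁵ × 1.19) = 23.4 m/s
Around a low, centrifugal force acts outward with Coriolis, so pressure-gradient force balances both:
(1/ρ)|∂P/∂n| = fV + V²/R  →  V² + fR·V − fR·V_g = 0
With fR = 8.15×10⁻⁵ × 1759×10³ m = 143 m/s:
V = [−fR + √((fR)² + 4 fR V_g)]/2 = [−143 + √(143² + 4×143×23.4)]/2 = 20.4 m/s
Subgeostrophic (V < V_g = 23.4 m/s), as expected around a low.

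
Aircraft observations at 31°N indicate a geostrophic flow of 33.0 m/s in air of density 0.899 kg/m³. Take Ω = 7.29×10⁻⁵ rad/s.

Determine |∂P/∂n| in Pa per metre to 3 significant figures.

Coriolis parameter at 31°N:
f = 2Ω sin φ = 2 × 7.29×10⁻⁵ × sin 31° = 7.51×10⁻⁵ s⁻¹
Geostrophic balance rearranged: |∂P/∂n| = f ρ V_g
|∂P/∂n| = 7.51×10⁻⁵ × 0.899 × 33.0 = 2.23×10⁻³ Pa/m

2.23×10⁻³ Pa/m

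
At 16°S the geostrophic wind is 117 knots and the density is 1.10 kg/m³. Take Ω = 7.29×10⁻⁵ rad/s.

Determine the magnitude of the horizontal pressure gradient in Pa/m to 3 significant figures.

2.66×10⁻³ Pa/m

Coriolis parameter at 16°S:
f = 2Ω sin φ = 2 × 7.29×10⁻⁵ × sin 16° = 4.02×10⁻⁵ s⁻¹
Wind speed in SI: 117 knots = 60.2 m/s
Geostrophic balance rearranged: |∂P/∂n| = f ρ V_g
|∂P/∂n| = 4.02×10⁻⁵ × 1.10 × 60.2 = 2.66×10⁻³ Pa/m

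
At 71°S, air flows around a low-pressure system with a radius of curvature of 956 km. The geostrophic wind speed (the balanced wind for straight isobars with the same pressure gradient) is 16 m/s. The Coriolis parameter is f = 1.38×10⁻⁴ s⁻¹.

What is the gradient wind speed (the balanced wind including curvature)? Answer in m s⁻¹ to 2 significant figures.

Around a low, centrifugal force acts outward with Coriolis, so pressure-gradient force balances both:
(1/ρ)|∂P/∂n| = fV + V²/R  →  V² + fR·V − fR·V_g = 0
With fR = 1.38×10⁻⁴ × 956×10³ m = 132 m/s:
V = [−fR + √((fR)² + 4 fR V_g)]/2 = [−132 + √(132² + 4×132×16)]/2 = 14.4 m/s
Subgeostrophic (V < V_g = 16 m/s), as expected around a low.

14 m s⁻¹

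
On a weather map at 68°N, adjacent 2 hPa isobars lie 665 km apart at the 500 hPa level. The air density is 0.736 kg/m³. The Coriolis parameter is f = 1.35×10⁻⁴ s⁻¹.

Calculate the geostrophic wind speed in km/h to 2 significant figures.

Pressure gradient: |∂P/∂n| = 200 Pa / 665000 m = 3.01×10⁻⁴ Pa/m
Geostrophic balance (pressure-gradient force = Coriolis force):
V_g = (1/(fρ)) |∂P/∂n| = 3.01×10⁻⁴ / (1.35×10⁻⁴ × 0.736) = 3.03 m/s
Converting: 3.03 m/s × 3.6 = 11 km/h

11 km/h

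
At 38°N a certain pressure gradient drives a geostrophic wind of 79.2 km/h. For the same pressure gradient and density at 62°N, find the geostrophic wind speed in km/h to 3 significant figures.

55.2 km/h

With the same pressure gradient and density, V_g ∝ 1/f ∝ 1/sin φ.
V₂ = V₁ · sin φ₁ / sin φ₂ = 79.2 × sin 38° / sin 62°
V₂ = 79.2 × 0.6157/0.8829 = 55.2 km/h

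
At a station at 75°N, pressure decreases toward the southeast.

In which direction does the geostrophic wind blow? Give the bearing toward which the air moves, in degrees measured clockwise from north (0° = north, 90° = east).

The pressure-gradient force points toward the southeast (bearing 135°).
Geostrophic balance: in the Northern Hemisphere the Coriolis force deflects motion to the right, so the geostrophic wind blows 90° to the right of the pressure-gradient force (low pressure on the left).
Rotating 135° by 90° clockwise gives 225° — the wind blows toward the southwest.

225°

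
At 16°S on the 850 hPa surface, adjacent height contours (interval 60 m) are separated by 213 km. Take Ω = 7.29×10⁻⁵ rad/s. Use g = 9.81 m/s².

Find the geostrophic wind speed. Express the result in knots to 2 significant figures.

Coriolis parameter at 16°S:
f = 2Ω sin φ = 2 × 7.29×10⁻⁵ × sin 16° = 4.02×10⁻⁵ s⁻¹
Height gradient: |∂Z/∂n| = 60 m / 213000 m = 2.82×10⁻⁴
On a pressure surface, geostrophic balance gives V_g = (g/f)|∂Z/∂n|:
V_g = 9.81 × 2.82×10⁻⁴ / 4.02×10⁻⁵ = 68.8 m/s
Converting: 68.8 m/s × 1.944 = 130 knots

130 knots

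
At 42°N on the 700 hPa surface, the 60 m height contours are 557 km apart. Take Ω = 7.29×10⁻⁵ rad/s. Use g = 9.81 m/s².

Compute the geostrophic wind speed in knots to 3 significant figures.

21.1 knots

Coriolis parameter at 42°N:
f = 2Ω sin φ = 2 × 7.29×10⁻⁵ × sin 42° = 9.76×10⁻⁵ s⁻¹
Height gradient: |∂Z/∂n| = 60 m / 557000 m = 1.08×10⁻⁴
On a pressure surface, geostrophic balance gives V_g = (g/f)|∂Z/∂n|:
V_g = 9.81 × 1.08×10⁻⁴ / 9.76×10⁻⁵ = 10.8 m/s
Converting: 10.8 m/s × 1.944 = 21.1 knots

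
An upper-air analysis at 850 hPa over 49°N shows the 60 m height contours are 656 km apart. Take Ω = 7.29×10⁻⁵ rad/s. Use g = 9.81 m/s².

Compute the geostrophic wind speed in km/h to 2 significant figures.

29 km/h

Coriolis parameter at 49°N:
f = 2Ω sin φ = 2 × 7.29×10⁻⁵ × sin 49° = 1.10×10⁻⁴ s⁻¹
Height gradient: |∂Z/∂n| = 60 m / 656000 m = 9.15×10⁻⁵
On a pressure surface, geostrophic balance gives V_g = (g/f)|∂Z/∂n|:
V_g = 9.81 × 9.15×10⁻⁵ / 1.10×10⁻⁴ = 8.15 m/s
Converting: 8.15 m/s × 3.6 = 29 km/h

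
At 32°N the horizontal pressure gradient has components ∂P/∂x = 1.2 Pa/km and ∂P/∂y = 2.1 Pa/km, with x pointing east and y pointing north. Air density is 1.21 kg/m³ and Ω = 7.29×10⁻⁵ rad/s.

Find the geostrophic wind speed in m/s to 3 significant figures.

Coriolis parameter at 32°N:
f = 2Ω sin φ = 2 × 7.29×10⁻⁵ × sin 32° = 7.73×10⁻⁵ s⁻¹
Component geostrophic relations (x east, y north):
u_g = −(1/(fρ)) ∂P/∂y,  v_g = (1/(fρ)) ∂P/∂x
u_g = −(2.1×10⁻³)/(7.73×10⁻⁵ × 1.21) = −22.5 m/s;  v_g = (1.2×10⁻³)/(7.73×10⁻⁵ × 1.21) = 12.8 m/s
|V_g| = √(u_g² + v_g²) = 25.9 m/s

25.9 m/s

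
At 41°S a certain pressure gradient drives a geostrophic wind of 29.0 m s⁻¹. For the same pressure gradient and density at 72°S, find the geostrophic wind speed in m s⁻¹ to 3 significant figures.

With the same pressure gradient and density, V_g ∝ 1/f ∝ 1/sin φ.
V₂ = V₁ · sin φ₁ / sin φ₂ = 29.0 × sin 41° / sin 72°
V₂ = 29.0 × 0.6561/0.9511 = 20.0 m s⁻¹

20.0 m s⁻¹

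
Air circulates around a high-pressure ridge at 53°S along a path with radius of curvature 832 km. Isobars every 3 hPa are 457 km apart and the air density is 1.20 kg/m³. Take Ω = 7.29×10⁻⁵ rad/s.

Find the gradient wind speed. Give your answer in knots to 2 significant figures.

9.6 knots

Coriolis parameter at 53°S:
f = 2Ω sin φ = 2 × 7.29×10⁻⁵ × sin 53° = 1.16×10⁻⁴ s⁻¹
Pressure gradient: |∂P/∂n| = 300 Pa / 457000 m = 6.56×10⁻⁴ Pa/m
Geostrophic speed: V_g = |∂P/∂n|/(fρ) = 6.56×10⁻⁴/(1.16×10⁻⁴ × 1.20) = 4.70 m/s
Around a high, pressure-gradient force acts outward with centrifugal, so Coriolis balances both:
fV = (1/ρ)|∂P/∂n| + V²/R  →  V² − fR·V + fR·V_g = 0
With fR = 1.16×10⁻⁴ × 832×10³ m = 96.9 m/s:
V = [fR − √((fR)² − 4 fR V_g)]/2 = [96.9 − √(96.9² − 4×96.9×4.7)]/2 = 4.95 m/s
Supergeostrophic (V > V_g = 4.7 m/s), as expected around a high.
Converting: 4.95 m/s × 1.944 = 9.6 knots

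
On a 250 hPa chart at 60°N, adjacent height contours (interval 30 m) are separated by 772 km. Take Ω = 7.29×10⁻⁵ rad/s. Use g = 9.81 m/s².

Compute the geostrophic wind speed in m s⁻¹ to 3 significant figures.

Coriolis parameter at 60°N:
f = 2Ω sin φ = 2 × 7.29×10⁻⁵ × sin 60° = 1.26×10⁻⁴ s⁻¹
Height gradient: |∂Z/∂n| = 30 m / 772000 m = 3.89×10⁻⁵
On a pressure surface, geostrophic balance gives V_g = (g/f)|∂Z/∂n|:
V_g = 9.81 × 3.89×10⁻⁵ / 1.26×10⁻⁴ = 3.02 m/s

3.02 m s⁻¹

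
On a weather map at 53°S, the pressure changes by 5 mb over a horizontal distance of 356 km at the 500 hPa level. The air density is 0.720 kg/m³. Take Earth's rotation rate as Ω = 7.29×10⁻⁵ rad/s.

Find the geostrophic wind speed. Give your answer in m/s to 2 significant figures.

17 m/s

Coriolis parameter at 53°S:
f = 2Ω sin φ = 2 × 7.29×10⁻⁵ × sin 53° = 1.16×10⁻⁴ s⁻¹
Pressure gradient: |∂P/∂n| = 500 Pa / 356000 m = 1.40×10⁻³ Pa/m
Geostrophic balance (pressure-gradient force = Coriolis force):
V_g = (1/(fρ)) |∂P/∂n| = 1.40×10⁻³ / (1.16×10⁻⁴ × 0.720) = 16.8 m/s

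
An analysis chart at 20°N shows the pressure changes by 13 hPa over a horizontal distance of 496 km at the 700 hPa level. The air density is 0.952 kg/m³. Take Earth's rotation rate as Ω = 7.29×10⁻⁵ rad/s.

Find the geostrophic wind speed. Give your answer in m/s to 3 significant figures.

Coriolis parameter at 20°N:
f = 2Ω sin φ = 2 × 7.29×10⁻⁵ × sin 20° = 4.99×10⁻⁵ s⁻¹
Pressure gradient: |∂P/∂n| = 1300 Pa / 496000 m = 2.62×10⁻³ Pa/m
Geostrophic balance (pressure-gradient force = Coriolis force):
V_g = (1/(fρ)) |∂P/∂n| = 2.62×10⁻³ / (4.99×10⁻⁵ × 0.952) = 55.2 m/s

55.2 m/s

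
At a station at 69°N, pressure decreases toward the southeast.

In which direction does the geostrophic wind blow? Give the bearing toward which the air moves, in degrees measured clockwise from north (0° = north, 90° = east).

225°

The pressure-gradient force points toward the southeast (bearing 135°).
Geostrophic balance: in the Northern Hemisphere the Coriolis force deflects motion to the right, so the geostrophic wind blows 90° to the right of the pressure-gradient force (low pressure on the left).
Rotating 135° by 90° clockwise gives 225° — the wind blows toward the southwest.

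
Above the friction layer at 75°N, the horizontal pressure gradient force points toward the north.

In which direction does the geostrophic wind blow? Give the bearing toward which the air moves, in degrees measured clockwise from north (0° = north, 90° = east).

090°

The pressure-gradient force points toward the north (bearing 000°).
Geostrophic balance: in the Northern Hemisphere the Coriolis force deflects motion to the right, so the geostrophic wind blows 90° to the right of the pressure-gradient force (low pressure on the left).
Rotating 000° by 90° clockwise gives 090° — the wind blows toward the east.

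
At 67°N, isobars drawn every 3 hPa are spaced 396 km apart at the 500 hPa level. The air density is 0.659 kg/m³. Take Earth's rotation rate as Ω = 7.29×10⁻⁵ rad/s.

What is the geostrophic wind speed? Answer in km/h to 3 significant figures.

30.8 km/h

Coriolis parameter at 67°N:
f = 2Ω sin φ = 2 × 7.29×10⁻⁵ × sin 67° = 1.34×10⁻⁴ s⁻¹
Pressure gradient: |∂P/∂n| = 300 Pa / 396000 m = 7.58×10⁻⁴ Pa/m
Geostrophic balance (pressure-gradient force = Coriolis force):
V_g = (1/(fρ)) |∂P/∂n| = 7.58×10⁻⁴ / (1.34×10⁻⁴ × 0.659) = 8.57 m/s
Converting: 8.57 m/s × 3.6 = 30.8 km/h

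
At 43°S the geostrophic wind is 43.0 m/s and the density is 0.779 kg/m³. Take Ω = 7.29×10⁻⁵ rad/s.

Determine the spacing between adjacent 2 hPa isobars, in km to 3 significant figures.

60.0 km

Coriolis parameter at 43°S:
f = 2Ω sin φ = 2 × 7.29×10⁻⁵ × sin 43° = 9.94×10⁻⁵ s⁻¹
Geostrophic balance rearranged: |∂P/∂n| = f ρ V_g
|∂P/∂n| = 9.94×10⁻⁵ × 0.779 × 43.0 = 3.33×10⁻³ Pa/m
Isobar spacing: Δn = ΔP/|∂P/∂n| = 200 Pa / 3.33×10⁻³ Pa/m = 60046 m ≈ 60.0 km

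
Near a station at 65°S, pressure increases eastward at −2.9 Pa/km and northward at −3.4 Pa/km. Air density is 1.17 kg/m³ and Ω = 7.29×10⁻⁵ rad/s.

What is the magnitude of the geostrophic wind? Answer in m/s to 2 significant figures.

29 m/s

Coriolis parameter at 65°S:
f = 2Ω sin φ = 2 × 7.29×10⁻⁵ × sin 65° = 1.32×10⁻⁴ s⁻¹
In the Southern Hemisphere f is negative: f = −1.32×10⁻⁴ s⁻¹.
Component geostrophic relations (x east, y north):
u_g = −(1/(fρ)) ∂P/∂y,  v_g = (1/(fρ)) ∂P/∂x
u_g = −(−3.4×10⁻³)/(−1.32×10⁻⁴ × 1.17) = −22.0 m/s;  v_g = (−2.9×10⁻³)/(−1.32×10⁻⁴ × 1.17) = 18.8 m/s
|V_g| = √(u_g² + v_g²) = 28.9 m/s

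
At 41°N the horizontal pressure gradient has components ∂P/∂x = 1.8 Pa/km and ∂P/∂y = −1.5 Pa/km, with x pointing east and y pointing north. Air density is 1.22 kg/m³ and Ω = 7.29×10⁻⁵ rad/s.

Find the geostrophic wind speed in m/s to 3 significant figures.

20.1 m/s

Coriolis parameter at 41°N:
f = 2Ω sin φ = 2 × 7.29×10⁻⁵ × sin 41° = 9.57×10⁻⁵ s⁻¹
Component geostrophic relations (x east, y north):
u_g = −(1/(fρ)) ∂P/∂y,  v_g = (1/(fρ)) ∂P/∂x
u_g = −(−1.5×10⁻³)/(9.57×10⁻⁵ × 1.22) = 12.9 m/s;  v_g = (1.8×10⁻³)/(9.57×10⁻⁵ × 1.22) = 15.4 m/s
|V_g| = √(u_g² + v_g²) = 20.1 m/s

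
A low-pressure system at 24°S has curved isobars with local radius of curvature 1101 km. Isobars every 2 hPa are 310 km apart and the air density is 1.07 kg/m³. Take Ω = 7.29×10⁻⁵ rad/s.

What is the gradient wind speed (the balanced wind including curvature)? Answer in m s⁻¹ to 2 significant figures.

8.9 m s⁻¹

Coriolis parameter at 24°S:
f = 2Ω sin φ = 2 × 7.29×10⁻⁵ × sin 24° = 5.93×10⁻⁵ s⁻¹
Pressure gradient: |∂P/∂n| = 200 Pa / 310000 m = 6.45×10⁻⁴ Pa/m
Geostrophic speed: V_g = |∂P/∂n|/(fρ) = 6.45×10⁻⁴/(5.93×10⁻⁵ × 1.07) = 10.2 m/s
Around a low, centrifugal force acts outward with Coriolis, so pressure-gradient force balances both:
(1/ρ)|∂P/∂n| = fV + V²/R  →  V² + fR·V − fR·V_g = 0
With fR = 5.93×10⁻⁵ × 1101×10³ m = 65.3 m/s:
V = [−fR + √((fR)² + 4 fR V_g)]/2 = [−65.3 + √(65.3² + 4×65.3×10.2)]/2 = 8.94 m/s
Subgeostrophic (V < V_g = 10.2 m/s), as expected around a low.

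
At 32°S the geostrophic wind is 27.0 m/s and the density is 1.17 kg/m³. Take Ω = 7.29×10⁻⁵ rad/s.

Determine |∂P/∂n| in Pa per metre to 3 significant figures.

2.44×10⁻³ Pa/m

Coriolis parameter at 32°S:
f = 2Ω sin φ = 2 × 7.29×10⁻⁵ × sin 32° = 7.73×10⁻⁵ s⁻¹
Geostrophic balance rearranged: |∂P/∂n| = f ρ V_g
|∂P/∂n| = 7.73×10⁻⁵ × 1.17 × 27.0 = 2.44×10⁻³ Pa/m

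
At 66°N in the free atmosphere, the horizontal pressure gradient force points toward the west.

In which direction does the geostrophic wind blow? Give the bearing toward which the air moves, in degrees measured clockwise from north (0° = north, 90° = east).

The pressure-gradient force points toward the west (bearing 270°).
Geostrophic balance: in the Northern Hemisphere the Coriolis force deflects motion to the right, so the geostrophic wind blows 90° to the right of the pressure-gradient force (low pressure on the left).
Rotating 270° by 90° clockwise gives 000° — the wind blows toward the north.

000°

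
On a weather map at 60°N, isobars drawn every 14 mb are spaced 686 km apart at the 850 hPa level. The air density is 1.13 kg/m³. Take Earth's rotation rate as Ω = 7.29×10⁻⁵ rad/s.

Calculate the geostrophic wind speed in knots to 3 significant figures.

27.8 knots

Coriolis parameter at 60°N:
f = 2Ω sin φ = 2 × 7.29×10⁻⁵ × sin 60° = 1.26×10⁻⁴ s⁻¹
Pressure gradient: |∂P/∂n| = 1400 Pa / 686000 m = 2.04×10⁻³ Pa/m
Geostrophic balance (pressure-gradient force = Coriolis force):
V_g = (1/(fρ)) |∂P/∂n| = 2.04×10⁻³ / (1.26×10⁻⁴ × 1.13) = 14.3 m/s
Converting: 14.3 m/s × 1.944 = 27.8 knots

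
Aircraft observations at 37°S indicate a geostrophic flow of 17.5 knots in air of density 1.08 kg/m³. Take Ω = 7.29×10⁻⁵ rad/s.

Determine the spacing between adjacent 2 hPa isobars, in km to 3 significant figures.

Coriolis parameter at 37°S:
f = 2Ω sin φ = 2 × 7.29×10⁻⁵ × sin 37° = 8.77×10⁻⁵ s⁻¹
Wind speed in SI: 17.5 knots = 9.00 m/s
Geostrophic balance rearranged: |∂P/∂n| = f ρ V_g
|∂P/∂n| = 8.77×10⁻⁵ × 1.08 × 9.00 = 8.53×10⁻⁴ Pa/m
Isobar spacing: Δn = ΔP/|∂P/∂n| = 200 Pa / 8.53×10⁻⁴ Pa/m = 234428 m ≈ 234 km

234 km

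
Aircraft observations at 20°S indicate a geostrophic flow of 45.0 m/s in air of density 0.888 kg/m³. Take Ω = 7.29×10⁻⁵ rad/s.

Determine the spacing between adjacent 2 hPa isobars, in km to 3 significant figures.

Coriolis parameter at 20°S:
f = 2Ω sin φ = 2 × 7.29×10⁻⁵ × sin 20° = 4.99×10⁻⁵ s⁻¹
Geostrophic balance rearranged: |∂P/∂n| = f ρ V_g
|∂P/∂n| = 4.99×10⁻⁵ × 0.888 × 45.0 = 1.99×10⁻³ Pa/m
Isobar spacing: Δn = ΔP/|∂P/∂n| = 200 Pa / 1.99×10⁻³ Pa/m = 100368 m ≈ 100 km

100 km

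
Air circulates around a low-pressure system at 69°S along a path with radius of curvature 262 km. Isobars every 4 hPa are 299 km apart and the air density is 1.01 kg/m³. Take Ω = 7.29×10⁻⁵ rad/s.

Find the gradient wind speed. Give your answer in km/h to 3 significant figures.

28.6 km/h

Coriolis parameter at 69°S:
f = 2Ω sin φ = 2 × 7.29×10⁻⁵ × sin 69° = 1.36×10⁻⁴ s⁻¹
Pressure gradient: |∂P/∂n| = 400 Pa / 299000 m = 1.34×10⁻³ Pa/m
Geostrophic speed: V_g = |∂P/∂n|/(fρ) = 1.34×10⁻³/(1.36×10⁻⁴ × 1.01) = 9.73 m/s
Around a low, centrifugal force acts outward with Coriolis, so pressure-gradient force balances both:
(1/ρ)|∂P/∂n| = fV + V²/R  →  V² + fR·V − fR·V_g = 0
With fR = 1.36×10⁻⁴ × 262×10³ m = 35.7 m/s:
V = [−fR + √((fR)² + 4 fR V_g)]/2 = [−35.7 + √(35.7² + 4×35.7×9.73)]/2 = 7.96 m/s
Subgeostrophic (V < V_g = 9.73 m/s), as expected around a low.
Converting: 7.96 m/s × 3.6 = 28.6 km/h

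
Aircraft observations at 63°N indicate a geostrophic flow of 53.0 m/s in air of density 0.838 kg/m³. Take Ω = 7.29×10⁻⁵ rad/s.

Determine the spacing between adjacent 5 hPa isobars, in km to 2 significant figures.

Coriolis parameter at 63°N:
f = 2Ω sin φ = 2 × 7.29×10⁻⁵ × sin 63° = 1.30×10⁻⁴ s⁻¹
Geostrophic balance rearranged: |∂P/∂n| = f ρ V_g
|∂P/∂n| = 1.30×10⁻⁴ × 0.838 × 53.0 = 5.77×10⁻³ Pa/m
Isobar spacing: Δn = ΔP/|∂P/∂n| = 500 Pa / 5.77×10⁻³ Pa/m = 86659 m ≈ 87 km

87 km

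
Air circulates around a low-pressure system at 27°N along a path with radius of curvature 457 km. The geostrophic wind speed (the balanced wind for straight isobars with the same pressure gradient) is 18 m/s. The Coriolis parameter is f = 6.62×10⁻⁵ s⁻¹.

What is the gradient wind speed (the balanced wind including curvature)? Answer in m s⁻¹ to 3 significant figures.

12.7 m s⁻¹

Around a low, centrifugal force acts outward with Coriolis, so pressure-gradient force balances both:
(1/ρ)|∂P/∂n| = fV + V²/R  →  V² + fR·V − fR·V_g = 0
With fR = 6.62×10⁻⁵ × 457×10³ m = 30.3 m/s:
V = [−fR + √((fR)² + 4 fR V_g)]/2 = [−30.3 + √(30.3² + 4×30.3×18)]/2 = 12.7 m/s
Subgeostrophic (V < V_g = 18 m/s), as expected around a low.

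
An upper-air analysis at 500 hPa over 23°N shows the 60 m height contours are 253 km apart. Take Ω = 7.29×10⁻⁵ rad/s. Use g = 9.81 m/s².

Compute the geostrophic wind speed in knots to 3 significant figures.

79.4 knots

Coriolis parameter at 23°N:
f = 2Ω sin φ = 2 × 7.29×10⁻⁵ × sin 23° = 5.70×10⁻⁵ s⁻¹
Height gradient: |∂Z/∂n| = 60 m / 253000 m = 2.37×10⁻⁴
On a pressure surface, geostrophic balance gives V_g = (g/f)|∂Z/∂n|:
V_g = 9.81 × 2.37×10⁻⁴ / 5.70×10⁻⁵ = 40.8 m/s
Converting: 40.8 m/s × 1.944 = 79.4 knots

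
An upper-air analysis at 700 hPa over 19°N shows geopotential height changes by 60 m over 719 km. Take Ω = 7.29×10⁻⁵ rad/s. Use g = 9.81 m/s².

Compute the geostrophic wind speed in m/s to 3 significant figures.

17.2 m/s

Coriolis parameter at 19°N:
f = 2Ω sin φ = 2 × 7.29×10⁻⁵ × sin 19° = 4.75×10⁻⁵ s⁻¹
Height gradient: |∂Z/∂n| = 60 m / 719000 m = 8.34×10⁻⁵
On a pressure surface, geostrophic balance gives V_g = (g/f)|∂Z/∂n|:
V_g = 9.81 × 8.34×10⁻⁵ / 4.75×10⁻⁵ = 17.2 m/s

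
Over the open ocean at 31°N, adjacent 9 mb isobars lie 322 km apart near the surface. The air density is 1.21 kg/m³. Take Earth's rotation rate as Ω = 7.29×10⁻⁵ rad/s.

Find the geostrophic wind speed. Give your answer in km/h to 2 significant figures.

Coriolis parameter at 31°N:
f = 2Ω sin φ = 2 × 7.29×10⁻⁵ × sin 31° = 7.51×10⁻⁵ s⁻¹
Pressure gradient: |∂P/∂n| = 900 Pa / 322000 m = 2.80×10⁻³ Pa/m
Geostrophic balance (pressure-gradient force = Coriolis force):
V_g = (1/(fρ)) |∂P/∂n| = 2.80×10⁻³ / (7.51×10⁻⁵ × 1.21) = 30.8 m/s
Converting: 30.8 m/s × 3.6 = 110 km/h

110 km/h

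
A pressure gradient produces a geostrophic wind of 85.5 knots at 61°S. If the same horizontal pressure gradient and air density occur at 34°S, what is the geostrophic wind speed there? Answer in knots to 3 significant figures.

With the same pressure gradient and density, V_g ∝ 1/f ∝ 1/sin φ.
V₂ = V₁ · sin φ₁ / sin φ₂ = 85.5 × sin 61° / sin 34°
V₂ = 85.5 × 0.8746/0.5592 = 134 knots

134 knots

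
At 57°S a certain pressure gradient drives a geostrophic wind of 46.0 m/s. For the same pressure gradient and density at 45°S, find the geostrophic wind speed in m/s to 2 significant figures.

With the same pressure gradient and density, V_g ∝ 1/f ∝ 1/sin φ.
V₂ = V₁ · sin φ₁ / sin φ₂ = 46.0 × sin 57° / sin 45°
V₂ = 46.0 × 0.8387/0.7071 = 55 m/s

55 m/s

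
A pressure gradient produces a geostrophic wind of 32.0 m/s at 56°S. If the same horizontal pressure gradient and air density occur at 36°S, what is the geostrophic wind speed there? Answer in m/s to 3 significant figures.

With the same pressure gradient and density, V_g ∝ 1/f ∝ 1/sin φ.
V₂ = V₁ · sin φ₁ / sin φ₂ = 32.0 × sin 56° / sin 36°
V₂ = 32.0 × 0.8290/0.5878 = 45.1 m/s

45.1 m/s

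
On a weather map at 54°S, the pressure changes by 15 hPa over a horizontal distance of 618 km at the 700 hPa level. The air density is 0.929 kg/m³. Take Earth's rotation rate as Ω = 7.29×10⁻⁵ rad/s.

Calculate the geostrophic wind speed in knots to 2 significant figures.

43 knots

Coriolis parameter at 54°S:
f = 2Ω sin φ = 2 × 7.29×10⁻⁵ × sin 54° = 1.18×10⁻⁴ s⁻¹
Pressure gradient: |∂P/∂n| = 1500 Pa / 618000 m = 2.43×10⁻³ Pa/m
Geostrophic balance (pressure-gradient force = Coriolis force):
V_g = (1/(fρ)) |∂P/∂n| = 2.43×10⁻³ / (1.18×10⁻⁴ × 0.929) = 22.1 m/s
Converting: 22.1 m/s × 1.944 = 43 knots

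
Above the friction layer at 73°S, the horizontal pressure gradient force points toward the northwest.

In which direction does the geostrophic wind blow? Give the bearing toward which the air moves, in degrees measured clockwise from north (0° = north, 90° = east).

The pressure-gradient force points toward the northwest (bearing 315°).
Geostrophic balance: in the Southern Hemisphere the Coriolis force deflects motion to the left, so the geostrophic wind blows 90° to the left of the pressure-gradient force (low pressure on the right).
Rotating 315° by 90° counterclockwise gives 225° — the wind blows toward the southwest.

225°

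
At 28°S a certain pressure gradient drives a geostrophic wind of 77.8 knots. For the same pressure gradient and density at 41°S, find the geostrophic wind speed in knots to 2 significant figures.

With the same pressure gradient and density, V_g ∝ 1/f ∝ 1/sin φ.
V₂ = V₁ · sin φ₁ / sin φ₂ = 77.8 × sin 28° / sin 41°
V₂ = 77.8 × 0.4695/0.6561 = 56 knots

56 knots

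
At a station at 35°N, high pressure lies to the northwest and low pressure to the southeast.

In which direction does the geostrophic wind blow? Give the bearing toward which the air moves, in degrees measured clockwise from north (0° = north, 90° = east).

225°

The pressure-gradient force points toward the southeast (bearing 135°).
Geostrophic balance: in the Northern Hemisphere the Coriolis force deflects motion to the right, so the geostrophic wind blows 90° to the right of the pressure-gradient force (low pressure on the left).
Rotating 135° by 90° clockwise gives 225° — the wind blows toward the southwest.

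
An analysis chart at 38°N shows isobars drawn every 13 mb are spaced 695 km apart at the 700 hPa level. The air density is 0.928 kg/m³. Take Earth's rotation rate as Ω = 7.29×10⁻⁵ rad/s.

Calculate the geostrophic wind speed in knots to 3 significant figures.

Coriolis parameter at 38°N:
f = 2Ω sin φ = 2 × 7.29×10⁻⁵ × sin 38° = 8.98×10⁻⁵ s⁻¹
Pressure gradient: |∂P/∂n| = 1300 Pa / 695000 m = 1.87×10⁻³ Pa/m
Geostrophic balance (pressure-gradient force = Coriolis force):
V_g = (1/(fρ)) |∂P/∂n| = 1.87×10⁻³ / (8.98×10⁻⁵ × 0.928) = 22.5 m/s
Converting: 22.5 m/s × 1.944 = 43.6 knots

43.6 knots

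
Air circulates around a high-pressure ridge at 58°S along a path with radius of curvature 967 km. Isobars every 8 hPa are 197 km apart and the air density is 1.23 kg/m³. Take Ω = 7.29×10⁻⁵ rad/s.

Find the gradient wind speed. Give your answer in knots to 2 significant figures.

Coriolis parameter at 58°S:
f = 2Ω sin φ = 2 × 7.29×10⁻⁵ × sin 58° = 1.24×10⁻⁴ s⁻¹
Pressure gradient: |∂P/∂n| = 800 Pa / 197000 m = 4.06×10⁻³ Pa/m
Geostrophic speed: V_g = |∂P/∂n|/(fρ) = 4.06×10⁻³/(1.24×10⁻⁴ × 1.23) = 26.7 m/s
Around a high, pressure-gradient force acts outward with centrifugal, so Coriolis balances both:
fV = (1/ρ)|∂P/∂n| + V²/R  →  V² − fR·V + fR·V_g = 0
With fR = 1.24×10⁻⁴ × 967×10³ m = 120 m/s:
V = [fR − √((fR)² − 4 fR V_g)]/2 = [120 − √(120² − 4×120×26.7)]/2 = 40.3 m/s
Supergeostrophic (V > V_g = 26.7 m/s), as expected around a high.
Converting: 40.3 m/s × 1.944 = 78 knots

78 knots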